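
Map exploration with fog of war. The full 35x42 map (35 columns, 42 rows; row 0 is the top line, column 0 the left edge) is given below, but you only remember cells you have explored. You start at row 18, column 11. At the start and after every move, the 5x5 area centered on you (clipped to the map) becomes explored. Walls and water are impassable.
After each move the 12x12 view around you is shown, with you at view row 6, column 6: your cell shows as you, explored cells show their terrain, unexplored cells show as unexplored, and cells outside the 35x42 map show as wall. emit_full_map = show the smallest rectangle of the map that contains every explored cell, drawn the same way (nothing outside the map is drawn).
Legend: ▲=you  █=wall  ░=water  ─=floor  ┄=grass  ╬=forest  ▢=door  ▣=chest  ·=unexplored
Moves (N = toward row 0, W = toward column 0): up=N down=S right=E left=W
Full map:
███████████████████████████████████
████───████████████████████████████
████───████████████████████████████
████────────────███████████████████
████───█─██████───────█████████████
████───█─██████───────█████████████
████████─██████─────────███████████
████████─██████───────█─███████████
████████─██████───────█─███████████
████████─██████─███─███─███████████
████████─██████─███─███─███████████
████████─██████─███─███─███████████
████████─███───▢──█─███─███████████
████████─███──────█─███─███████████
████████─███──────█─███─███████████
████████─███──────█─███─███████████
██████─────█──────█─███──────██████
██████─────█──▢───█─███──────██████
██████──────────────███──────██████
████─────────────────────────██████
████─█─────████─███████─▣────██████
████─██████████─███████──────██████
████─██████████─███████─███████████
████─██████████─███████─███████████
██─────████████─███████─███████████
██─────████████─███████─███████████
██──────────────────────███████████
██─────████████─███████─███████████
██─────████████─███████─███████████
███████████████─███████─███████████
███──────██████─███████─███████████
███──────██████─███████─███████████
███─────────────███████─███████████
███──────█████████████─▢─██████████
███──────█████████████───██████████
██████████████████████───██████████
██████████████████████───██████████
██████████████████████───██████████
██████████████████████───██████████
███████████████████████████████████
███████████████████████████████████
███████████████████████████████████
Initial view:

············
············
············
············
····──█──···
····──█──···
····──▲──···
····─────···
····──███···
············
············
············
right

············
············
············
············
···──█───···
···──█──▢···
···───▲──···
···──────···
···──████···
············
············
············

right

············
············
············
············
··──█────···
··──█──▢─···
··────▲──···
··───────···
··──████─···
············
············
············

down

············
············
············
··──█────···
··──█──▢─···
··───────···
··────▲──···
··──████─···
····████─···
············
············
············

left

············
············
············
···──█────··
···──█──▢─··
···───────··
···───▲───··
···──████─··
····█████─··
············
············
············

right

············
············
············
··──█────···
··──█──▢─···
··───────···
··────▲──···
··──████─···
···█████─···
············
············
············

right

············
············
············
·──█────····
·──█──▢──···
·────────···
·─────▲──···
·──████─█···
··█████─█···
············
············
············

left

············
············
············
··──█────···
··──█──▢──··
··────────··
··────▲───··
··──████─█··
···█████─█··
············
············
············

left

············
············
············
···──█────··
···──█──▢──·
···────────·
···───▲────·
···──████─█·
····█████─█·
············
············
············

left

············
············
············
····──█────·
····──█──▢──
····────────
····──▲─────
····──████─█
····██████─█
············
············
············

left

············
············
············
·····──█────
····───█──▢─
····────────
····──▲─────
····───████─
····███████─
············
············
············

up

············
············
············
············
····───█────
····───█──▢─
····──▲─────
····────────
····───████─
····███████─
············
············

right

············
············
············
············
···───█────·
···───█──▢──
···───▲─────
···─────────
···───████─█
···███████─█
············
············

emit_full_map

───█────·
───█──▢──
───▲─────
─────────
───████─█
███████─█

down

············
············
············
···───█────·
···───█──▢──
···─────────
···───▲─────
···───████─█
···███████─█
············
············
············

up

············
············
············
············
···───█────·
···───█──▢──
···───▲─────
···─────────
···───████─█
···███████─█
············
············

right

············
············
············
············
··───█────··
··───█──▢──·
··────▲────·
··─────────·
··───████─█·
··███████─█·
············
············

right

············
············
············
············
·───█────···
·───█──▢──··
·─────▲───··
·─────────··
·───████─█··
·███████─█··
············
············

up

············
············
············
············
····█────···
·───█────···
·───█─▲▢──··
·─────────··
·─────────··
·───████─█··
·███████─█··
············

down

············
············
············
····█────···
·───█────···
·───█──▢──··
·─────▲───··
·─────────··
·───████─█··
·███████─█··
············
············

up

············
············
············
············
····█────···
·───█────···
·───█─▲▢──··
·─────────··
·─────────··
·───████─█··
·███████─█··
············

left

············
············
············
············
····██────··
··───█────··
··───█▲─▢──·
··─────────·
··─────────·
··───████─█·
··███████─█·
············

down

············
············
············
····██────··
··───█────··
··───█──▢──·
··────▲────·
··─────────·
··───████─█·
··███████─█·
············
············

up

············
············
············
············
····██────··
··───█────··
··───█▲─▢──·
··─────────·
··─────────·
··───████─█·
··███████─█·
············

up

············
············
············
············
····██───···
····██────··
··───█▲───··
··───█──▢──·
··─────────·
··─────────·
··───████─█·
··███████─█·

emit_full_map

··██───··
··██────·
───█▲───·
───█──▢──
─────────
─────────
───████─█
███████─█


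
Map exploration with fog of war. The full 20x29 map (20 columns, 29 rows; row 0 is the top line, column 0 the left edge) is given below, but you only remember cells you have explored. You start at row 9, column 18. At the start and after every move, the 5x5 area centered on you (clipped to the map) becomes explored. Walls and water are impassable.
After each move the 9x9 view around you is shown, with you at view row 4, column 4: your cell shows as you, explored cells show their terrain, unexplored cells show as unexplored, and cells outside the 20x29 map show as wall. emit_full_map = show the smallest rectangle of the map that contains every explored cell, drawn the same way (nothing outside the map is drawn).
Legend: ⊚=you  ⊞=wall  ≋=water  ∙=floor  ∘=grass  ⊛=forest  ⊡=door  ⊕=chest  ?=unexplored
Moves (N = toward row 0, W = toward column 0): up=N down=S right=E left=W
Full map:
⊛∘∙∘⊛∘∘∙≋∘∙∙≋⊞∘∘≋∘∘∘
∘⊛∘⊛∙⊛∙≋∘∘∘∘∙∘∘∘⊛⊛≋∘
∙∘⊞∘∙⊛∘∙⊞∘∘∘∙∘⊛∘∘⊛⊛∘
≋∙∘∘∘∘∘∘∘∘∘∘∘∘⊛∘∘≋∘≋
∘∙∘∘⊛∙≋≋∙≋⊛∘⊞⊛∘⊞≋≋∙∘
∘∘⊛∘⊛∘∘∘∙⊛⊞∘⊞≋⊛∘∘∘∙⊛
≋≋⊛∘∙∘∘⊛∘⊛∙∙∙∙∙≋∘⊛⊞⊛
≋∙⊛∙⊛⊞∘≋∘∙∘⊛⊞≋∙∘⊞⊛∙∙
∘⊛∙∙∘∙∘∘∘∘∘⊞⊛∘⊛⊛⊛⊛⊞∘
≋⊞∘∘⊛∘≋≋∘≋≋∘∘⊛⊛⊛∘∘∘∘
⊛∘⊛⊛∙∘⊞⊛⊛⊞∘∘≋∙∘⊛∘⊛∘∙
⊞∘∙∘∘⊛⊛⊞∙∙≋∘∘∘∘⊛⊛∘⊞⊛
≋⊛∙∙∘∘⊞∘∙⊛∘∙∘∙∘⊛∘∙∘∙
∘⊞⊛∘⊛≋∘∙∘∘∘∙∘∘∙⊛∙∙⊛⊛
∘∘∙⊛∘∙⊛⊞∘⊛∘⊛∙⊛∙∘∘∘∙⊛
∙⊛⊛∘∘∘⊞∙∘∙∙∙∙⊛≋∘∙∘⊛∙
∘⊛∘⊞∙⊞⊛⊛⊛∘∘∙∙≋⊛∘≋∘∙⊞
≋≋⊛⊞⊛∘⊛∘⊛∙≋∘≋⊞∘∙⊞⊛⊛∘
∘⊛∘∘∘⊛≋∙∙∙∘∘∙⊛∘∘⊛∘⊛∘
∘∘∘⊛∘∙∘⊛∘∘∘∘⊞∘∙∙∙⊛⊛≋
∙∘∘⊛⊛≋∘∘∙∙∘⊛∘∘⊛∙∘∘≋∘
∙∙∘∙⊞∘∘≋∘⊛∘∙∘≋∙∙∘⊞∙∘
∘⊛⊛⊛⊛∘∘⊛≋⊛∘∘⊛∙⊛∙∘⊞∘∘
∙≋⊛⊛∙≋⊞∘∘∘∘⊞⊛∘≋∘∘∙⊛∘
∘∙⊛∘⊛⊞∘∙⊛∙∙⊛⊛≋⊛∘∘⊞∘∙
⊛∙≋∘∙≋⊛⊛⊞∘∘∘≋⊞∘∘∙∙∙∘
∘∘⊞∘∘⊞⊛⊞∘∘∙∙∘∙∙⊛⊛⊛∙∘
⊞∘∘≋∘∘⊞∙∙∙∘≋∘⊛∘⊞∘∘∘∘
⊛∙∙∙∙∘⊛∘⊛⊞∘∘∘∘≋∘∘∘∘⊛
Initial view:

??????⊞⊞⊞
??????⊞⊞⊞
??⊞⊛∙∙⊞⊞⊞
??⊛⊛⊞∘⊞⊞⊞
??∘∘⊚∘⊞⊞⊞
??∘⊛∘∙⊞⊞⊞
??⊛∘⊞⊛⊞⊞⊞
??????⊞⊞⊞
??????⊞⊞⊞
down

??????⊞⊞⊞
??⊞⊛∙∙⊞⊞⊞
??⊛⊛⊞∘⊞⊞⊞
??∘∘∘∘⊞⊞⊞
??∘⊛⊚∙⊞⊞⊞
??⊛∘⊞⊛⊞⊞⊞
??∘∙∘∙⊞⊞⊞
??????⊞⊞⊞
??????⊞⊞⊞

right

?????⊞⊞⊞⊞
?⊞⊛∙∙⊞⊞⊞⊞
?⊛⊛⊞∘⊞⊞⊞⊞
?∘∘∘∘⊞⊞⊞⊞
?∘⊛∘⊚⊞⊞⊞⊞
?⊛∘⊞⊛⊞⊞⊞⊞
?∘∙∘∙⊞⊞⊞⊞
?????⊞⊞⊞⊞
?????⊞⊞⊞⊞

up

?????⊞⊞⊞⊞
?????⊞⊞⊞⊞
?⊞⊛∙∙⊞⊞⊞⊞
?⊛⊛⊞∘⊞⊞⊞⊞
?∘∘∘⊚⊞⊞⊞⊞
?∘⊛∘∙⊞⊞⊞⊞
?⊛∘⊞⊛⊞⊞⊞⊞
?∘∙∘∙⊞⊞⊞⊞
?????⊞⊞⊞⊞

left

??????⊞⊞⊞
??????⊞⊞⊞
??⊞⊛∙∙⊞⊞⊞
??⊛⊛⊞∘⊞⊞⊞
??∘∘⊚∘⊞⊞⊞
??∘⊛∘∙⊞⊞⊞
??⊛∘⊞⊛⊞⊞⊞
??∘∙∘∙⊞⊞⊞
??????⊞⊞⊞

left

???????⊞⊞
???????⊞⊞
??∘⊞⊛∙∙⊞⊞
??⊛⊛⊛⊞∘⊞⊞
??⊛∘⊚∘∘⊞⊞
??⊛∘⊛∘∙⊞⊞
??⊛⊛∘⊞⊛⊞⊞
???∘∙∘∙⊞⊞
???????⊞⊞

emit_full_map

∘⊞⊛∙∙
⊛⊛⊛⊞∘
⊛∘⊚∘∘
⊛∘⊛∘∙
⊛⊛∘⊞⊛
?∘∙∘∙

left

????????⊞
????????⊞
??∙∘⊞⊛∙∙⊞
??⊛⊛⊛⊛⊞∘⊞
??⊛⊛⊚∘∘∘⊞
??∘⊛∘⊛∘∙⊞
??∘⊛⊛∘⊞⊛⊞
????∘∙∘∙⊞
????????⊞

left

?????????
?????????
??≋∙∘⊞⊛∙∙
??∘⊛⊛⊛⊛⊞∘
??⊛⊛⊚∘∘∘∘
??∙∘⊛∘⊛∘∙
??∘∘⊛⊛∘⊞⊛
?????∘∙∘∙
?????????

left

?????????
?????????
??⊞≋∙∘⊞⊛∙
??⊛∘⊛⊛⊛⊛⊞
??∘⊛⊚⊛∘∘∘
??≋∙∘⊛∘⊛∘
??∘∘∘⊛⊛∘⊞
??????∘∙∘
?????????

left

?????????
?????????
??⊛⊞≋∙∘⊞⊛
??⊞⊛∘⊛⊛⊛⊛
??∘∘⊚⊛⊛∘∘
??∘≋∙∘⊛∘⊛
??∘∘∘∘⊛⊛∘
???????∘∙
?????????

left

?????????
?????????
??∘⊛⊞≋∙∘⊞
??∘⊞⊛∘⊛⊛⊛
??≋∘⊚⊛⊛⊛∘
??∘∘≋∙∘⊛∘
??≋∘∘∘∘⊛⊛
????????∘
?????????

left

?????????
?????????
??∙∘⊛⊞≋∙∘
??∘∘⊞⊛∘⊛⊛
??≋≋⊚∘⊛⊛⊛
??⊞∘∘≋∙∘⊛
??∙≋∘∘∘∘⊛
?????????
?????????

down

?????????
??∙∘⊛⊞≋∙∘
??∘∘⊞⊛∘⊛⊛
??≋≋∘∘⊛⊛⊛
??⊞∘⊚≋∙∘⊛
??∙≋∘∘∘∘⊛
??⊛∘∙∘∙??
?????????
?????????

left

?????????
???∙∘⊛⊞≋∙
??∘∘∘⊞⊛∘⊛
??∘≋≋∘∘⊛⊛
??⊛⊞⊚∘≋∙∘
??∙∙≋∘∘∘∘
??∙⊛∘∙∘∙?
?????????
?????????

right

?????????
??∙∘⊛⊞≋∙∘
?∘∘∘⊞⊛∘⊛⊛
?∘≋≋∘∘⊛⊛⊛
?⊛⊞∘⊚≋∙∘⊛
?∙∙≋∘∘∘∘⊛
?∙⊛∘∙∘∙??
?????????
?????????

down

??∙∘⊛⊞≋∙∘
?∘∘∘⊞⊛∘⊛⊛
?∘≋≋∘∘⊛⊛⊛
?⊛⊞∘∘≋∙∘⊛
?∙∙≋⊚∘∘∘⊛
?∙⊛∘∙∘∙??
??∘∘∙∘∘??
?????????
?????????

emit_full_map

?∙∘⊛⊞≋∙∘⊞⊛∙∙
∘∘∘⊞⊛∘⊛⊛⊛⊛⊞∘
∘≋≋∘∘⊛⊛⊛∘∘∘∘
⊛⊞∘∘≋∙∘⊛∘⊛∘∙
∙∙≋⊚∘∘∘⊛⊛∘⊞⊛
∙⊛∘∙∘∙??∘∙∘∙
?∘∘∙∘∘??????

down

?∘∘∘⊞⊛∘⊛⊛
?∘≋≋∘∘⊛⊛⊛
?⊛⊞∘∘≋∙∘⊛
?∙∙≋∘∘∘∘⊛
?∙⊛∘⊚∘∙??
??∘∘∙∘∘??
??⊛∘⊛∙⊛??
?????????
?????????

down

?∘≋≋∘∘⊛⊛⊛
?⊛⊞∘∘≋∙∘⊛
?∙∙≋∘∘∘∘⊛
?∙⊛∘∙∘∙??
??∘∘⊚∘∘??
??⊛∘⊛∙⊛??
??∙∙∙∙⊛??
?????????
?????????

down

?⊛⊞∘∘≋∙∘⊛
?∙∙≋∘∘∘∘⊛
?∙⊛∘∙∘∙??
??∘∘∙∘∘??
??⊛∘⊚∙⊛??
??∙∙∙∙⊛??
??∘∘∙∙≋??
?????????
?????????

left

??⊛⊞∘∘≋∙∘
??∙∙≋∘∘∘∘
??∙⊛∘∙∘∙?
??∘∘∘∙∘∘?
??∘⊛⊚⊛∙⊛?
??∘∙∙∙∙⊛?
??⊛∘∘∙∙≋?
?????????
?????????

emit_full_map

?∙∘⊛⊞≋∙∘⊞⊛∙∙
∘∘∘⊞⊛∘⊛⊛⊛⊛⊞∘
∘≋≋∘∘⊛⊛⊛∘∘∘∘
⊛⊞∘∘≋∙∘⊛∘⊛∘∙
∙∙≋∘∘∘∘⊛⊛∘⊞⊛
∙⊛∘∙∘∙??∘∙∘∙
∘∘∘∙∘∘??????
∘⊛⊚⊛∙⊛??????
∘∙∙∙∙⊛??????
⊛∘∘∙∙≋??????

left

???⊛⊞∘∘≋∙
???∙∙≋∘∘∘
??∘∙⊛∘∙∘∙
??∙∘∘∘∙∘∘
??⊞∘⊚∘⊛∙⊛
??∙∘∙∙∙∙⊛
??⊛⊛∘∘∙∙≋
?????????
?????????

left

????⊛⊞∘∘≋
????∙∙≋∘∘
??⊞∘∙⊛∘∙∘
??∘∙∘∘∘∙∘
??⊛⊞⊚⊛∘⊛∙
??⊞∙∘∙∙∙∙
??⊛⊛⊛∘∘∙∙
?????????
?????????

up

????∘≋≋∘∘
????⊛⊞∘∘≋
??⊛⊞∙∙≋∘∘
??⊞∘∙⊛∘∙∘
??∘∙⊚∘∘∙∘
??⊛⊞∘⊛∘⊛∙
??⊞∙∘∙∙∙∙
??⊛⊛⊛∘∘∙∙
?????????

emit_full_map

???∙∘⊛⊞≋∙∘⊞⊛∙∙
??∘∘∘⊞⊛∘⊛⊛⊛⊛⊞∘
??∘≋≋∘∘⊛⊛⊛∘∘∘∘
??⊛⊞∘∘≋∙∘⊛∘⊛∘∙
⊛⊞∙∙≋∘∘∘∘⊛⊛∘⊞⊛
⊞∘∙⊛∘∙∘∙??∘∙∘∙
∘∙⊚∘∘∙∘∘??????
⊛⊞∘⊛∘⊛∙⊛??????
⊞∙∘∙∙∙∙⊛??????
⊛⊛⊛∘∘∙∙≋??????


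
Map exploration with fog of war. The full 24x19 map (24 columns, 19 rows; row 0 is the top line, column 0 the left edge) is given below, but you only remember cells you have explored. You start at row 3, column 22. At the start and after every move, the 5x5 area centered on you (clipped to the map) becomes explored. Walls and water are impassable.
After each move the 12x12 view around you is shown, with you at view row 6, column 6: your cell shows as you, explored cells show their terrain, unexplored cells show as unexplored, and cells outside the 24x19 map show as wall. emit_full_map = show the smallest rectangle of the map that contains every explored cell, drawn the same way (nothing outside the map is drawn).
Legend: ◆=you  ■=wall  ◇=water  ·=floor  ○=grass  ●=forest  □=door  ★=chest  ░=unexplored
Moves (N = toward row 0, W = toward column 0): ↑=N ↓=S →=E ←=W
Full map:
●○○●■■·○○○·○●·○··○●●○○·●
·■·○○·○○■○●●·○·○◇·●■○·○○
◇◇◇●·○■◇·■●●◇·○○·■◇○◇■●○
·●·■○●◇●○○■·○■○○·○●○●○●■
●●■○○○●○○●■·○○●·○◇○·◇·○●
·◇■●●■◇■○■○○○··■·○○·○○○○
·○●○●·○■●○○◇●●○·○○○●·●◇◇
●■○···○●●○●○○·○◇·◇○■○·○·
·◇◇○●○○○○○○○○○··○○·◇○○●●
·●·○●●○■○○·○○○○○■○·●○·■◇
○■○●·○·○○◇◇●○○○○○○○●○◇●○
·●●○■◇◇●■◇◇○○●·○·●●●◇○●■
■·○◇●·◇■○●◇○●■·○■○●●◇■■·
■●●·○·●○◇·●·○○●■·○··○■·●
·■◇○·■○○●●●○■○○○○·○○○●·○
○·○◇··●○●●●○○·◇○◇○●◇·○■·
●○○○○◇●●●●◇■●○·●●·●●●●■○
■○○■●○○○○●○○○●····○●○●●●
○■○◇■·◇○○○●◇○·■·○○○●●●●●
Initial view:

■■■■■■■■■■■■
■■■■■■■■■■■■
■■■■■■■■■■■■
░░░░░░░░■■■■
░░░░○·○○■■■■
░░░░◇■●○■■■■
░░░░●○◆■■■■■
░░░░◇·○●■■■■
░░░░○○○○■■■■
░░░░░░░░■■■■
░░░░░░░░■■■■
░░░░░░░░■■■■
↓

■■■■■■■■■■■■
■■■■■■■■■■■■
░░░░░░░░■■■■
░░░░○·○○■■■■
░░░░◇■●○■■■■
░░░░●○●■■■■■
░░░░◇·◆●■■■■
░░░░○○○○■■■■
░░░░·●◇◇■■■■
░░░░░░░░■■■■
░░░░░░░░■■■■
░░░░░░░░■■■■

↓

■■■■■■■■■■■■
░░░░░░░░■■■■
░░░░○·○○■■■■
░░░░◇■●○■■■■
░░░░●○●■■■■■
░░░░◇·○●■■■■
░░░░○○◆○■■■■
░░░░·●◇◇■■■■
░░░░○·○·■■■■
░░░░░░░░■■■■
░░░░░░░░■■■■
░░░░░░░░■■■■

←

■■■■■■■■■■■■
░░░░░░░░░■■■
░░░░░○·○○■■■
░░░░░◇■●○■■■
░░░░○●○●■■■■
░░░░·◇·○●■■■
░░░░·○◆○○■■■
░░░░●·●◇◇■■■
░░░░■○·○·■■■
░░░░░░░░░■■■
░░░░░░░░░■■■
░░░░░░░░░■■■

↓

░░░░░░░░░■■■
░░░░░○·○○■■■
░░░░░◇■●○■■■
░░░░○●○●■■■■
░░░░·◇·○●■■■
░░░░·○○○○■■■
░░░░●·◆◇◇■■■
░░░░■○·○·■■■
░░░░◇○○●●■■■
░░░░░░░░░■■■
░░░░░░░░░■■■
░░░░░░░░░■■■

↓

░░░░░○·○○■■■
░░░░░◇■●○■■■
░░░░○●○●■■■■
░░░░·◇·○●■■■
░░░░·○○○○■■■
░░░░●·●◇◇■■■
░░░░■○◆○·■■■
░░░░◇○○●●■■■
░░░░●○·■◇■■■
░░░░░░░░░■■■
░░░░░░░░░■■■
░░░░░░░░░■■■

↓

░░░░░◇■●○■■■
░░░░○●○●■■■■
░░░░·◇·○●■■■
░░░░·○○○○■■■
░░░░●·●◇◇■■■
░░░░■○·○·■■■
░░░░◇○◆●●■■■
░░░░●○·■◇■■■
░░░░●○◇●○■■■
░░░░░░░░░■■■
░░░░░░░░░■■■
░░░░░░░░░■■■

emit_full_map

░○·○○
░◇■●○
○●○●■
·◇·○●
·○○○○
●·●◇◇
■○·○·
◇○◆●●
●○·■◇
●○◇●○

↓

░░░░○●○●■■■■
░░░░·◇·○●■■■
░░░░·○○○○■■■
░░░░●·●◇◇■■■
░░░░■○·○·■■■
░░░░◇○○●●■■■
░░░░●○◆■◇■■■
░░░░●○◇●○■■■
░░░░●◇○●■■■■
░░░░░░░░░■■■
░░░░░░░░░■■■
░░░░░░░░░■■■

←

░░░░░○●○●■■■
░░░░░·◇·○●■■
░░░░░·○○○○■■
░░░░░●·●◇◇■■
░░░░○■○·○·■■
░░░░·◇○○●●■■
░░░░·●◆·■◇■■
░░░░○●○◇●○■■
░░░░●●◇○●■■■
░░░░░░░░░░■■
░░░░░░░░░░■■
░░░░░░░░░░■■

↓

░░░░░·◇·○●■■
░░░░░·○○○○■■
░░░░░●·●◇◇■■
░░░░○■○·○·■■
░░░░·◇○○●●■■
░░░░·●○·■◇■■
░░░░○●◆◇●○■■
░░░░●●◇○●■■■
░░░░●●◇■■░■■
░░░░░░░░░░■■
░░░░░░░░░░■■
░░░░░░░░░░■■

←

░░░░░░·◇·○●■
░░░░░░·○○○○■
░░░░░░●·●◇◇■
░░░░░○■○·○·■
░░░░○·◇○○●●■
░░░░○·●○·■◇■
░░░░○○◆○◇●○■
░░░░●●●◇○●■■
░░░░○●●◇■■░■
░░░░░░░░░░░■
░░░░░░░░░░░■
░░░░░░░░░░░■

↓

░░░░░░·○○○○■
░░░░░░●·●◇◇■
░░░░░○■○·○·■
░░░░○·◇○○●●■
░░░░○·●○·■◇■
░░░░○○●○◇●○■
░░░░●●◆◇○●■■
░░░░○●●◇■■░■
░░░░○··○■░░■
░░░░░░░░░░░■
░░░░░░░░░░░■
░░░░░░░░░░░■

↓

░░░░░░●·●◇◇■
░░░░░○■○·○·■
░░░░○·◇○○●●■
░░░░○·●○·■◇■
░░░░○○●○◇●○■
░░░░●●●◇○●■■
░░░░○●◆◇■■░■
░░░░○··○■░░■
░░░░·○○○●░░■
░░░░░░░░░░░■
░░░░░░░░░░░■
░░░░░░░░░░░■

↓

░░░░░○■○·○·■
░░░░○·◇○○●●■
░░░░○·●○·■◇■
░░░░○○●○◇●○■
░░░░●●●◇○●■■
░░░░○●●◇■■░■
░░░░○·◆○■░░■
░░░░·○○○●░░■
░░░░○●◇·○░░■
░░░░░░░░░░░■
░░░░░░░░░░░■
░░░░░░░░░░░■

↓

░░░░○·◇○○●●■
░░░░○·●○·■◇■
░░░░○○●○◇●○■
░░░░●●●◇○●■■
░░░░○●●◇■■░■
░░░░○··○■░░■
░░░░·○◆○●░░■
░░░░○●◇·○░░■
░░░░·●●●●░░■
░░░░░░░░░░░■
░░░░░░░░░░░■
■■■■■■■■■■■■

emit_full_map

░░░○·○○
░░░◇■●○
░░○●○●■
░░·◇·○●
░░·○○○○
░░●·●◇◇
░○■○·○·
○·◇○○●●
○·●○·■◇
○○●○◇●○
●●●◇○●■
○●●◇■■░
○··○■░░
·○◆○●░░
○●◇·○░░
·●●●●░░

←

░░░░░○·◇○○●●
░░░░░○·●○·■◇
░░░░░○○●○◇●○
░░░░░●●●◇○●■
░░░░■○●●◇■■░
░░░░·○··○■░░
░░░░○·◆○○●░░
░░░░◇○●◇·○░░
░░░░●·●●●●░░
░░░░░░░░░░░░
░░░░░░░░░░░░
■■■■■■■■■■■■

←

░░░░░░○·◇○○●
░░░░░░○·●○·■
░░░░░░○○●○◇●
░░░░░░●●●◇○●
░░░░○■○●●◇■■
░░░░■·○··○■░
░░░░○○◆○○○●░
░░░░○◇○●◇·○░
░░░░●●·●●●●░
░░░░░░░░░░░░
░░░░░░░░░░░░
■■■■■■■■■■■■

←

░░░░░░░○·◇○○
░░░░░░░○·●○·
░░░░░░░○○●○◇
░░░░░░░●●●◇○
░░░░·○■○●●◇■
░░░░●■·○··○■
░░░░○○◆·○○○●
░░░░◇○◇○●◇·○
░░░░·●●·●●●●
░░░░░░░░░░░░
░░░░░░░░░░░░
■■■■■■■■■■■■

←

░░░░░░░░○·◇○
░░░░░░░░○·●○
░░░░░░░░○○●○
░░░░░░░░●●●◇
░░░░■·○■○●●◇
░░░░○●■·○··○
░░░░○○◆○·○○○
░░░░·◇○◇○●◇·
░░░░○·●●·●●●
░░░░░░░░░░░░
░░░░░░░░░░░░
■■■■■■■■■■■■

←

░░░░░░░░░○·◇
░░░░░░░░░○·●
░░░░░░░░░○○●
░░░░░░░░░●●●
░░░░●■·○■○●●
░░░░○○●■·○··
░░░░■○◆○○·○○
░░░░○·◇○◇○●◇
░░░░●○·●●·●●
░░░░░░░░░░░░
░░░░░░░░░░░░
■■■■■■■■■■■■

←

░░░░░░░░░░○·
░░░░░░░░░░○·
░░░░░░░░░░○○
░░░░░░░░░░●●
░░░░○●■·○■○●
░░░░·○○●■·○·
░░░░○■◆○○○·○
░░░░○○·◇○◇○●
░░░░■●○·●●·●
░░░░░░░░░░░░
░░░░░░░░░░░░
■■■■■■■■■■■■

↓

░░░░░░░░░░○·
░░░░░░░░░░○○
░░░░░░░░░░●●
░░░░○●■·○■○●
░░░░·○○●■·○·
░░░░○■○○○○·○
░░░░○○◆◇○◇○●
░░░░■●○·●●·●
░░░░○○●··░░░
░░░░░░░░░░░░
■■■■■■■■■■■■
■■■■■■■■■■■■

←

░░░░░░░░░░░○
░░░░░░░░░░░○
░░░░░░░░░░░●
░░░░░○●■·○■○
░░░░●·○○●■·○
░░░░●○■○○○○·
░░░░●○◆·◇○◇○
░░░░◇■●○·●●·
░░░░○○○●··░░
░░░░░░░░░░░░
■■■■■■■■■■■■
■■■■■■■■■■■■

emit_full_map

░░░░░░░░░░○·○○
░░░░░░░░░░◇■●○
░░░░░░░░░○●○●■
░░░░░░░░░·◇·○●
░░░░░░░░░·○○○○
░░░░░░░░░●·●◇◇
░░░░░░░░○■○·○·
░░░░░░░○·◇○○●●
░░░░░░░○·●○·■◇
░░░░░░░○○●○◇●○
░░░░░░░●●●◇○●■
░○●■·○■○●●◇■■░
●·○○●■·○··○■░░
●○■○○○○·○○○●░░
●○◆·◇○◇○●◇·○░░
◇■●○·●●·●●●●░░
○○○●··░░░░░░░░


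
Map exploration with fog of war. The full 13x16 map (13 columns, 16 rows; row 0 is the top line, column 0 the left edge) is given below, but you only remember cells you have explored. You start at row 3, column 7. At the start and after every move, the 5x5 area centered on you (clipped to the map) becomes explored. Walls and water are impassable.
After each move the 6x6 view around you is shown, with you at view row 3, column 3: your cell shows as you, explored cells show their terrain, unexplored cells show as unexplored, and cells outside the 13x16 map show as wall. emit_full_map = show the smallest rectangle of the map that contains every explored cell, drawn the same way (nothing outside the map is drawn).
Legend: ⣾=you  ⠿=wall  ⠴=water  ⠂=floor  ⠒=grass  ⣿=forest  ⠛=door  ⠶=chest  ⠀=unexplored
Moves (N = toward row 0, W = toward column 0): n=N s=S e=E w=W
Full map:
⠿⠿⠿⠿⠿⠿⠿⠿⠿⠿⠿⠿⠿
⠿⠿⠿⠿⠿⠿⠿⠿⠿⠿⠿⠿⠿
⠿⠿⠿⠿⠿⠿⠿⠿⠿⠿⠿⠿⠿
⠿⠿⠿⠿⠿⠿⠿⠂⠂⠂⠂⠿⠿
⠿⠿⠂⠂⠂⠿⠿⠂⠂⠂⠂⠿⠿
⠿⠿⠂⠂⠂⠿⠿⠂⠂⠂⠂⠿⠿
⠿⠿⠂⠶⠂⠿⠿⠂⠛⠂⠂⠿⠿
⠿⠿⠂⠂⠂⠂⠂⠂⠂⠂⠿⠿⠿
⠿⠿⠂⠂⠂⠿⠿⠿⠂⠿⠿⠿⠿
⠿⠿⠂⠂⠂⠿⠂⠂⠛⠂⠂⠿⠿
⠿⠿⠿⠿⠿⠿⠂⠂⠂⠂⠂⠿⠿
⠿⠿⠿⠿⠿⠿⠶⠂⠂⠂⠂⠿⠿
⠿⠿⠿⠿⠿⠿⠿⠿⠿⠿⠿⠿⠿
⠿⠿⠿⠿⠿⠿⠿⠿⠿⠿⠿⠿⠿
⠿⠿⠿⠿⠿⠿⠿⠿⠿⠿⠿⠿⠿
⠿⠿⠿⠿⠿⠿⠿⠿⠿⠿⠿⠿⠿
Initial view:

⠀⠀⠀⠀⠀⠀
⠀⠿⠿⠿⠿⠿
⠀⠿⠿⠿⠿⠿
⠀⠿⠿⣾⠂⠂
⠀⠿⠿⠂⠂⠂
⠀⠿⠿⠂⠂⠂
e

⠀⠀⠀⠀⠀⠀
⠿⠿⠿⠿⠿⠿
⠿⠿⠿⠿⠿⠿
⠿⠿⠂⣾⠂⠂
⠿⠿⠂⠂⠂⠂
⠿⠿⠂⠂⠂⠂

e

⠀⠀⠀⠀⠀⠀
⠿⠿⠿⠿⠿⠿
⠿⠿⠿⠿⠿⠿
⠿⠂⠂⣾⠂⠿
⠿⠂⠂⠂⠂⠿
⠿⠂⠂⠂⠂⠿

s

⠿⠿⠿⠿⠿⠿
⠿⠿⠿⠿⠿⠿
⠿⠂⠂⠂⠂⠿
⠿⠂⠂⣾⠂⠿
⠿⠂⠂⠂⠂⠿
⠀⠂⠛⠂⠂⠿

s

⠿⠿⠿⠿⠿⠿
⠿⠂⠂⠂⠂⠿
⠿⠂⠂⠂⠂⠿
⠿⠂⠂⣾⠂⠿
⠀⠂⠛⠂⠂⠿
⠀⠂⠂⠂⠿⠿

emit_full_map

⠿⠿⠿⠿⠿⠿⠿
⠿⠿⠿⠿⠿⠿⠿
⠿⠿⠂⠂⠂⠂⠿
⠿⠿⠂⠂⠂⠂⠿
⠿⠿⠂⠂⣾⠂⠿
⠀⠀⠂⠛⠂⠂⠿
⠀⠀⠂⠂⠂⠿⠿

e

⠿⠿⠿⠿⠿⠀
⠂⠂⠂⠂⠿⠿
⠂⠂⠂⠂⠿⠿
⠂⠂⠂⣾⠿⠿
⠂⠛⠂⠂⠿⠿
⠂⠂⠂⠿⠿⠿

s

⠂⠂⠂⠂⠿⠿
⠂⠂⠂⠂⠿⠿
⠂⠂⠂⠂⠿⠿
⠂⠛⠂⣾⠿⠿
⠂⠂⠂⠿⠿⠿
⠀⠂⠿⠿⠿⠿

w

⠿⠂⠂⠂⠂⠿
⠿⠂⠂⠂⠂⠿
⠿⠂⠂⠂⠂⠿
⠀⠂⠛⣾⠂⠿
⠀⠂⠂⠂⠿⠿
⠀⠿⠂⠿⠿⠿

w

⠿⠿⠂⠂⠂⠂
⠿⠿⠂⠂⠂⠂
⠿⠿⠂⠂⠂⠂
⠀⠿⠂⣾⠂⠂
⠀⠂⠂⠂⠂⠿
⠀⠿⠿⠂⠿⠿

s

⠿⠿⠂⠂⠂⠂
⠿⠿⠂⠂⠂⠂
⠀⠿⠂⠛⠂⠂
⠀⠂⠂⣾⠂⠿
⠀⠿⠿⠂⠿⠿
⠀⠂⠂⠛⠂⠂

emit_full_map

⠿⠿⠿⠿⠿⠿⠿⠀
⠿⠿⠿⠿⠿⠿⠿⠀
⠿⠿⠂⠂⠂⠂⠿⠿
⠿⠿⠂⠂⠂⠂⠿⠿
⠿⠿⠂⠂⠂⠂⠿⠿
⠀⠿⠂⠛⠂⠂⠿⠿
⠀⠂⠂⣾⠂⠿⠿⠿
⠀⠿⠿⠂⠿⠿⠿⠿
⠀⠂⠂⠛⠂⠂⠀⠀

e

⠿⠂⠂⠂⠂⠿
⠿⠂⠂⠂⠂⠿
⠿⠂⠛⠂⠂⠿
⠂⠂⠂⣾⠿⠿
⠿⠿⠂⠿⠿⠿
⠂⠂⠛⠂⠂⠿

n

⠿⠂⠂⠂⠂⠿
⠿⠂⠂⠂⠂⠿
⠿⠂⠂⠂⠂⠿
⠿⠂⠛⣾⠂⠿
⠂⠂⠂⠂⠿⠿
⠿⠿⠂⠿⠿⠿

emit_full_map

⠿⠿⠿⠿⠿⠿⠿⠀
⠿⠿⠿⠿⠿⠿⠿⠀
⠿⠿⠂⠂⠂⠂⠿⠿
⠿⠿⠂⠂⠂⠂⠿⠿
⠿⠿⠂⠂⠂⠂⠿⠿
⠀⠿⠂⠛⣾⠂⠿⠿
⠀⠂⠂⠂⠂⠿⠿⠿
⠀⠿⠿⠂⠿⠿⠿⠿
⠀⠂⠂⠛⠂⠂⠿⠀


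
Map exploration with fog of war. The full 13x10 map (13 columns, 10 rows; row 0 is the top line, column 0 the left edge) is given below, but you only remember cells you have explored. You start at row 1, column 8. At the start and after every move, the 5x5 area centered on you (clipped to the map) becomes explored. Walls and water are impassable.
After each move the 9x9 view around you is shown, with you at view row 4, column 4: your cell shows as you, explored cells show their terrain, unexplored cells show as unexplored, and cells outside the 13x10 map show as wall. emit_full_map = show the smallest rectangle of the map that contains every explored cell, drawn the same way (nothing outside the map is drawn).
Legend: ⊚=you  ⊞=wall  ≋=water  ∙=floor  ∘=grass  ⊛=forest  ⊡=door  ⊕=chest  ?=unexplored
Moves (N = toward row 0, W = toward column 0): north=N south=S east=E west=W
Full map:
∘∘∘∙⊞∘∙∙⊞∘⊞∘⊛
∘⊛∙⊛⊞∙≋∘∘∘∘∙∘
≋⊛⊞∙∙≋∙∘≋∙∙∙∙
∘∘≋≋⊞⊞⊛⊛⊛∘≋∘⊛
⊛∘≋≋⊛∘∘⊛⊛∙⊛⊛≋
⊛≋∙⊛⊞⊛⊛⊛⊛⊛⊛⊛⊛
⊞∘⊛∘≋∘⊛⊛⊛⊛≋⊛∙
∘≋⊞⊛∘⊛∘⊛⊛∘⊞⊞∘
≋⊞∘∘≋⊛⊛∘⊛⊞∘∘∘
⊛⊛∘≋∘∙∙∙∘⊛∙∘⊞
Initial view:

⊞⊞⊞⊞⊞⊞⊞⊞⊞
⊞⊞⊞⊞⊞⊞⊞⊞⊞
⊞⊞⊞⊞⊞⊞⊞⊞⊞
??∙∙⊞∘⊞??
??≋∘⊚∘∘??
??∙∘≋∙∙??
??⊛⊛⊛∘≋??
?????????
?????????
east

⊞⊞⊞⊞⊞⊞⊞⊞⊞
⊞⊞⊞⊞⊞⊞⊞⊞⊞
⊞⊞⊞⊞⊞⊞⊞⊞⊞
?∙∙⊞∘⊞∘?⊞
?≋∘∘⊚∘∙?⊞
?∙∘≋∙∙∙?⊞
?⊛⊛⊛∘≋∘?⊞
????????⊞
????????⊞

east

⊞⊞⊞⊞⊞⊞⊞⊞⊞
⊞⊞⊞⊞⊞⊞⊞⊞⊞
⊞⊞⊞⊞⊞⊞⊞⊞⊞
∙∙⊞∘⊞∘⊛⊞⊞
≋∘∘∘⊚∙∘⊞⊞
∙∘≋∙∙∙∙⊞⊞
⊛⊛⊛∘≋∘⊛⊞⊞
???????⊞⊞
???????⊞⊞

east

⊞⊞⊞⊞⊞⊞⊞⊞⊞
⊞⊞⊞⊞⊞⊞⊞⊞⊞
⊞⊞⊞⊞⊞⊞⊞⊞⊞
∙⊞∘⊞∘⊛⊞⊞⊞
∘∘∘∘⊚∘⊞⊞⊞
∘≋∙∙∙∙⊞⊞⊞
⊛⊛∘≋∘⊛⊞⊞⊞
??????⊞⊞⊞
??????⊞⊞⊞

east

⊞⊞⊞⊞⊞⊞⊞⊞⊞
⊞⊞⊞⊞⊞⊞⊞⊞⊞
⊞⊞⊞⊞⊞⊞⊞⊞⊞
⊞∘⊞∘⊛⊞⊞⊞⊞
∘∘∘∙⊚⊞⊞⊞⊞
≋∙∙∙∙⊞⊞⊞⊞
⊛∘≋∘⊛⊞⊞⊞⊞
?????⊞⊞⊞⊞
?????⊞⊞⊞⊞

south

⊞⊞⊞⊞⊞⊞⊞⊞⊞
⊞⊞⊞⊞⊞⊞⊞⊞⊞
⊞∘⊞∘⊛⊞⊞⊞⊞
∘∘∘∙∘⊞⊞⊞⊞
≋∙∙∙⊚⊞⊞⊞⊞
⊛∘≋∘⊛⊞⊞⊞⊞
??⊛⊛≋⊞⊞⊞⊞
?????⊞⊞⊞⊞
?????⊞⊞⊞⊞

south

⊞⊞⊞⊞⊞⊞⊞⊞⊞
⊞∘⊞∘⊛⊞⊞⊞⊞
∘∘∘∙∘⊞⊞⊞⊞
≋∙∙∙∙⊞⊞⊞⊞
⊛∘≋∘⊚⊞⊞⊞⊞
??⊛⊛≋⊞⊞⊞⊞
??⊛⊛⊛⊞⊞⊞⊞
?????⊞⊞⊞⊞
?????⊞⊞⊞⊞

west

⊞⊞⊞⊞⊞⊞⊞⊞⊞
∙⊞∘⊞∘⊛⊞⊞⊞
∘∘∘∘∙∘⊞⊞⊞
∘≋∙∙∙∙⊞⊞⊞
⊛⊛∘≋⊚⊛⊞⊞⊞
??∙⊛⊛≋⊞⊞⊞
??⊛⊛⊛⊛⊞⊞⊞
??????⊞⊞⊞
??????⊞⊞⊞

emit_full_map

∙∙⊞∘⊞∘⊛
≋∘∘∘∘∙∘
∙∘≋∙∙∙∙
⊛⊛⊛∘≋⊚⊛
???∙⊛⊛≋
???⊛⊛⊛⊛

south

∙⊞∘⊞∘⊛⊞⊞⊞
∘∘∘∘∙∘⊞⊞⊞
∘≋∙∙∙∙⊞⊞⊞
⊛⊛∘≋∘⊛⊞⊞⊞
??∙⊛⊚≋⊞⊞⊞
??⊛⊛⊛⊛⊞⊞⊞
??⊛≋⊛∙⊞⊞⊞
??????⊞⊞⊞
??????⊞⊞⊞

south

∘∘∘∘∙∘⊞⊞⊞
∘≋∙∙∙∙⊞⊞⊞
⊛⊛∘≋∘⊛⊞⊞⊞
??∙⊛⊛≋⊞⊞⊞
??⊛⊛⊚⊛⊞⊞⊞
??⊛≋⊛∙⊞⊞⊞
??∘⊞⊞∘⊞⊞⊞
??????⊞⊞⊞
??????⊞⊞⊞

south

∘≋∙∙∙∙⊞⊞⊞
⊛⊛∘≋∘⊛⊞⊞⊞
??∙⊛⊛≋⊞⊞⊞
??⊛⊛⊛⊛⊞⊞⊞
??⊛≋⊚∙⊞⊞⊞
??∘⊞⊞∘⊞⊞⊞
??⊞∘∘∘⊞⊞⊞
??????⊞⊞⊞
⊞⊞⊞⊞⊞⊞⊞⊞⊞

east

≋∙∙∙∙⊞⊞⊞⊞
⊛∘≋∘⊛⊞⊞⊞⊞
?∙⊛⊛≋⊞⊞⊞⊞
?⊛⊛⊛⊛⊞⊞⊞⊞
?⊛≋⊛⊚⊞⊞⊞⊞
?∘⊞⊞∘⊞⊞⊞⊞
?⊞∘∘∘⊞⊞⊞⊞
?????⊞⊞⊞⊞
⊞⊞⊞⊞⊞⊞⊞⊞⊞

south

⊛∘≋∘⊛⊞⊞⊞⊞
?∙⊛⊛≋⊞⊞⊞⊞
?⊛⊛⊛⊛⊞⊞⊞⊞
?⊛≋⊛∙⊞⊞⊞⊞
?∘⊞⊞⊚⊞⊞⊞⊞
?⊞∘∘∘⊞⊞⊞⊞
??∙∘⊞⊞⊞⊞⊞
⊞⊞⊞⊞⊞⊞⊞⊞⊞
⊞⊞⊞⊞⊞⊞⊞⊞⊞

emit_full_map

∙∙⊞∘⊞∘⊛
≋∘∘∘∘∙∘
∙∘≋∙∙∙∙
⊛⊛⊛∘≋∘⊛
???∙⊛⊛≋
???⊛⊛⊛⊛
???⊛≋⊛∙
???∘⊞⊞⊚
???⊞∘∘∘
????∙∘⊞
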